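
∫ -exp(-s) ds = exp(-s) + C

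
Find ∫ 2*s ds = s^2 + C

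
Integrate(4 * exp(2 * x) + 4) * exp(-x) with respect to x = 8*sinh(x) + C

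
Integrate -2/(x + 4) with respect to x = -2*log(x + 4) + C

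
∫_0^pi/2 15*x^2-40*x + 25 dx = 5*pi*((-2 + pi/2)^2 + 1)/2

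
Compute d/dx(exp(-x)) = -exp(-x)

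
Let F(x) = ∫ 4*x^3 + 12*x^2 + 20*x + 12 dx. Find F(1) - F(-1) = 32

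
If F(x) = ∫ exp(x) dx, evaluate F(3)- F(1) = -E + exp(3)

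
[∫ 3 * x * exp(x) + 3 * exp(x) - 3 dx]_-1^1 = -6 + 3*exp(-1) + 3*E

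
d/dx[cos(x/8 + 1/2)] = -sin((x + 4)/8)/8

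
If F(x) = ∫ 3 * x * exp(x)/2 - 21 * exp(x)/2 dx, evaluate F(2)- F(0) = 12 - 9*exp(2)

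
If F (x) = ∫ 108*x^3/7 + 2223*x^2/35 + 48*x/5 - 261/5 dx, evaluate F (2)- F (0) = 5106/35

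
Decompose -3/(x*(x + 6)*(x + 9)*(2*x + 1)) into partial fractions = 24/(187*(2*x + 1)) + 1/(153*(x + 9)) - 1/(66*(x + 6)) - 1/(18*x)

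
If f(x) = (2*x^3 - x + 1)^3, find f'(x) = 72*x^8 - 84*x^6 + 72*x^5 + 30*x^4 - 48*x^3 + 15*x^2 + 6*x - 3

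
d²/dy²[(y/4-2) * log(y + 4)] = (y + 16)/(4*y^2 + 32*y + 64)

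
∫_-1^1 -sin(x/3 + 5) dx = -3*cos(14/3) + 3*cos(16/3)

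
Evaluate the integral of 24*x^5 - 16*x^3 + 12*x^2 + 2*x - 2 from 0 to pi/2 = -1 + (-pi/2 + 1 + pi^3/4)^2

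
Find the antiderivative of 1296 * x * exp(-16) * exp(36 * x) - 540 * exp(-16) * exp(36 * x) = (36*x - 16)*exp(36*x - 16) + C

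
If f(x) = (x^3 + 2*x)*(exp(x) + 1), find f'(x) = x^3*exp(x) + 3*x^2*exp(x) + 3*x^2 + 2*x*exp(x) + 2*exp(x) + 2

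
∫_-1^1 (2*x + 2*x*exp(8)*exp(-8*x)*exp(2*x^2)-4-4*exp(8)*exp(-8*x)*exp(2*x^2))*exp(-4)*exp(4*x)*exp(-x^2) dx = -exp(9) - exp(-1) + exp(-9) + E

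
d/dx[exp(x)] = exp(x)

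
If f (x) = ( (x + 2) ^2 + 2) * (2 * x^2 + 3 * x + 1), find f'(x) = 8*x^3 + 33*x^2 + 50*x + 22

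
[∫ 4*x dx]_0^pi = 2*pi^2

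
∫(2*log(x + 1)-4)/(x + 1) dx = (log(x + 1) - 2)^2 + C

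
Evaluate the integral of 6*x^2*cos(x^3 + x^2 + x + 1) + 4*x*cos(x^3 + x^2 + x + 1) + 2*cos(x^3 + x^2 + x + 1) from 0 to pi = -2*sin(1) - 2*sin(1 + pi^2 + pi^3)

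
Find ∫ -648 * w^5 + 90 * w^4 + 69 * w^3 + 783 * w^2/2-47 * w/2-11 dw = -108*w^6 + 18*w^5 + 69*w^4/4 + 261*w^3/2 - 47*w^2/4 - 11*w + C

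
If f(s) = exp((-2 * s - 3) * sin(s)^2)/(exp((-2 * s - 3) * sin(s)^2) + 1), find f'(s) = (-2*s*sin(2*s) - 3*sin(2*s) + cos(2*s) - 1)*exp(s*(1 - cos(2*s)))*exp(3/2 - 3*cos(2*s)/2)/(exp(2*s*sin(s)^2)*exp(3*sin(s)^2) + 1)^2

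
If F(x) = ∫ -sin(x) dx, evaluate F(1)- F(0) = -1 + cos(1)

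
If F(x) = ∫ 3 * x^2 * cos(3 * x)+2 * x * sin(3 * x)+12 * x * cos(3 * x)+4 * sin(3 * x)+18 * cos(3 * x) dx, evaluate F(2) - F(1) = 18*sin(6) - 11*sin(3)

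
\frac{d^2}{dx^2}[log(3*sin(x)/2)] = -1/sin(x)^2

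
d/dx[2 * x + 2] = 2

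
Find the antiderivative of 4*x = 2*x^2 + C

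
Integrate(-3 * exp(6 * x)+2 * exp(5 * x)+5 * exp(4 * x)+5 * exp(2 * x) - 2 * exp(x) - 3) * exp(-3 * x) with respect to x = 10*sinh(x) - 2*sinh(3*x) + 2*cosh(2*x) + C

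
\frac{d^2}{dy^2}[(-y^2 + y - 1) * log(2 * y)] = (-2*y^2*log(y) - 3*y^2 - 2*y^2*log(2) + y + 1)/y^2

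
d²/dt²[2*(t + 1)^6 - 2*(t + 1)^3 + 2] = 60*t^4 + 240*t^3 + 360*t^2 + 228*t + 48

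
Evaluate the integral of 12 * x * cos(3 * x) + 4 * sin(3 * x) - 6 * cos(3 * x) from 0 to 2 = 6*sin(6)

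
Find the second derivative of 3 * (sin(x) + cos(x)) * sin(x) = 6*sqrt(2)*cos(2*x + pi/4)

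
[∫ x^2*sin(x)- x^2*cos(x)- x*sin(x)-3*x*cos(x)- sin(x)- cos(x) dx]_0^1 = -2*sin(1) - 2*cos(1)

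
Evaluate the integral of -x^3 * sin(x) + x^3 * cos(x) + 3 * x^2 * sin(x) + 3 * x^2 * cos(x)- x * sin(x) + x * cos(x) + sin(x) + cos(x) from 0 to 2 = 10*cos(2) + 10*sin(2)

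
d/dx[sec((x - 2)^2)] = 2*x*tan(x^2 - 4*x + 4)*sec(x^2 - 4*x + 4) - 4*tan(x^2 - 4*x + 4)*sec(x^2 - 4*x + 4)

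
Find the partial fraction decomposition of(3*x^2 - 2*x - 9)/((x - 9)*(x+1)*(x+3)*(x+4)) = -47/(39*(x + 4)) + 1/(x + 3) + 1/(15*(x + 1)) + 9/(65*(x - 9))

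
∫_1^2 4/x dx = 4*log(2)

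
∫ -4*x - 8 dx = -2*x^2 - 8*x + C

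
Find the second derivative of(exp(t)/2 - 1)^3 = 9*exp(3*t)/8 - 3*exp(2*t) + 3*exp(t)/2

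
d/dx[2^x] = 2^x*log(2)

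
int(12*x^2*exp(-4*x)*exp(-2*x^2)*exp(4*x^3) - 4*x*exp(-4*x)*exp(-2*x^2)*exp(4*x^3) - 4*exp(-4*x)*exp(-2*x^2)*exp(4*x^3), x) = exp(-2*x*(-2*x^2 + x + 2)) + C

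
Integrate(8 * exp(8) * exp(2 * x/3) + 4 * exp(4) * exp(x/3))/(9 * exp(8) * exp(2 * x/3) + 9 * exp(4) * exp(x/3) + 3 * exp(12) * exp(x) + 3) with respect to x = 2*(2*exp(2*x/3 + 8) - 1)/(2*exp(x/3 + 4) + exp(2*x/3 + 8) + 1) + C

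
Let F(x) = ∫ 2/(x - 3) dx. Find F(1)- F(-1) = -2*log(2)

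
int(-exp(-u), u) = exp(-u) + C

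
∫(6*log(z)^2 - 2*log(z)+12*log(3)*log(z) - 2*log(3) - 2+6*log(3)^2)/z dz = (2*log(3*z)^2 - log(3*z) - 2)*log(3*z) + C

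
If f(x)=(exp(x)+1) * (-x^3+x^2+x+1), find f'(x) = -x^3*exp(x) - 2*x^2*exp(x) - 3*x^2 + 3*x*exp(x) + 2*x + 2*exp(x) + 1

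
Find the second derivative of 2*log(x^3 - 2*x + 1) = (-6*x^4 + 12*x - 8)/(x^6 - 4*x^4 + 2*x^3 + 4*x^2 - 4*x + 1)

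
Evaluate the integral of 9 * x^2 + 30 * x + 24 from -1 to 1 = 54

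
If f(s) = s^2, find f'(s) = 2*s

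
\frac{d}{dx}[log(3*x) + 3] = 1/x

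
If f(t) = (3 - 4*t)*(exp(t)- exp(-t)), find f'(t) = (-4*t*exp(2*t) - 4*t - exp(2*t) + 7)*exp(-t)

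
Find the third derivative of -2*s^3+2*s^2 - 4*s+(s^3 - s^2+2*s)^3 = 504*s^6 - 1008*s^5 + 1890*s^4 - 1560*s^3 + 1080*s^2 - 288*s + 36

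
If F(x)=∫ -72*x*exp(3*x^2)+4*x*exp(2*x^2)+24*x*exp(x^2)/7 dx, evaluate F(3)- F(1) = -12*exp(27) - exp(2) - 12*E/7 + 12*exp(3) + 12*exp(9)/7 + exp(18)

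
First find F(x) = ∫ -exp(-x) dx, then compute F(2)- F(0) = -1 + exp(-2)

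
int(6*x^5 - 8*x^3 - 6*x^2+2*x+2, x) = x^6 - 2*x^4 - 2*x^3 + x^2 + 2*x + C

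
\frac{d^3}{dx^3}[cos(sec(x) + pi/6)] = (sin(pi/6 + 1/cos(x)) - 7*sin(pi/6 + 1/cos(x))/cos(x)^2 + sin(pi/6 + 1/cos(x))/cos(x)^4 + 3*cos(pi/6 + 1/cos(x))/cos(x) - 6*cos(pi/6 + 1/cos(x))/cos(x)^3)*sin(x)/cos(x)^2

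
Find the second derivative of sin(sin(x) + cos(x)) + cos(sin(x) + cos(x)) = 2*sqrt(2)*sin(x)*sin(sqrt(2)*sin(x + pi/4) + pi/4)*cos(x) - 2*sin(x + pi/4)*cos(sqrt(2)*sin(x + pi/4) + pi/4) - sqrt(2)*sin(sqrt(2)*sin(x + pi/4) + pi/4)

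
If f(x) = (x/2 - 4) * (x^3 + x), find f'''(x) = 12*x - 24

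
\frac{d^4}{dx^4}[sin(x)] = sin(x)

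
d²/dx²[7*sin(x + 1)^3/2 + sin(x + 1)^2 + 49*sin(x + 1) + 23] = -413*sin(x + 1)/8 + 63*sin(3*x + 3)/8 + 2*cos(2*x + 2)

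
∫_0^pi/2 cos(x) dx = 1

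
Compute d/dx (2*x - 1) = 2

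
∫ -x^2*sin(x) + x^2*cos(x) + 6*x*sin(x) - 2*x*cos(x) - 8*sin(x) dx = sqrt(2)*(x - 2)^2*sin(x + pi/4) + C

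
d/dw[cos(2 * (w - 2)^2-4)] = -4*w*sin(2*w^2 - 8*w + 4) + 8*sin(2*w^2 - 8*w + 4)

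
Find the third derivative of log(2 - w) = 2/(w^3 - 6*w^2 + 12*w - 8)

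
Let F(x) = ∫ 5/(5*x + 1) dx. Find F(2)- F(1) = -log(6) + log(11)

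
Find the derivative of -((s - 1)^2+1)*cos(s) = s^2*sin(s) - 2*s*sin(s) - 2*s*cos(s) + 2*sin(s) + 2*cos(s)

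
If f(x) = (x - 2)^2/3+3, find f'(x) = 2*x/3 - 4/3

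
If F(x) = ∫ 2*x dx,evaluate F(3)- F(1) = 8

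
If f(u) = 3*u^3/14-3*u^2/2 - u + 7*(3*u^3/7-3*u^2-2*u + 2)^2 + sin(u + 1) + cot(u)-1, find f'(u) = 54*u^5/7 - 90*u^4 + 204*u^3 + 4041*u^2/14 - 115*u + cos(u + 1) - cot(u)^2 - 58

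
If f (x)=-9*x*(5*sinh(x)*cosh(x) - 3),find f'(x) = -45*x*cosh(2*x) - 45*sinh(2*x)/2 + 27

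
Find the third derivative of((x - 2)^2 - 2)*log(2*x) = (2*x^2 + 4*x + 4)/x^3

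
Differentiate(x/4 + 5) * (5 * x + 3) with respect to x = 5*x/2 + 103/4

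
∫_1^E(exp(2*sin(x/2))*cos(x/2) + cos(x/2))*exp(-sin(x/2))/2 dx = -exp(sin(1/2)) - exp(-sin(E/2)) + exp(-sin(1/2)) + exp(sin(E/2))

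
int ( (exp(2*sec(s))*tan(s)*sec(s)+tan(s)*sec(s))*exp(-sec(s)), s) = 2*sinh(1/cos(s)) + C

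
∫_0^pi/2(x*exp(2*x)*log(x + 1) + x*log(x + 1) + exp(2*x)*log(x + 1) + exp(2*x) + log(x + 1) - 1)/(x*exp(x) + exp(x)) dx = (-exp(-pi/2) + exp(pi/2))*log(1 + pi/2)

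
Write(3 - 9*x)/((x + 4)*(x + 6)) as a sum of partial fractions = -57/(2*(x + 6)) + 39/(2*(x + 4))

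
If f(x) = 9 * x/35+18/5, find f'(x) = 9/35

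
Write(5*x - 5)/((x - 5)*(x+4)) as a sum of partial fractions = 25/(9*(x + 4)) + 20/(9*(x - 5))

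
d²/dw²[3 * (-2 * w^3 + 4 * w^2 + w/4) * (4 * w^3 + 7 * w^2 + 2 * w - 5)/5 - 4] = -144*w^4 + 24*w^3 + 180*w^2 + 711*w/10 - 117/5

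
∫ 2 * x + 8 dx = x^2 + 8*x + C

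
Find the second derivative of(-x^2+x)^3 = -30*x^4 + 60*x^3 - 36*x^2 + 6*x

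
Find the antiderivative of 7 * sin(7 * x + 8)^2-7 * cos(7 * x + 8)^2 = -sin(14*x + 16)/2 + C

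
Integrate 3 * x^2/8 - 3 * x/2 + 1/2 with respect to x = x^3/8 - 3*x^2/4 + x/2 + C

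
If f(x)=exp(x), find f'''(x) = exp(x)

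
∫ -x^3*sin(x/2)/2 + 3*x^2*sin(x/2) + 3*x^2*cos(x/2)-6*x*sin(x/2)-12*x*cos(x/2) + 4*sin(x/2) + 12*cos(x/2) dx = (x - 2)^3*cos(x/2) + C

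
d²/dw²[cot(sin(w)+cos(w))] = (-2*sin(2*w)*cos(sqrt(2)*sin(w + pi/4))/sin(sqrt(2)*sin(w + pi/4)) + sqrt(2)*sin(w + pi/4) + 2*cos(sqrt(2)*sin(w + pi/4))/sin(sqrt(2)*sin(w + pi/4)))/sin(sqrt(2)*sin(w + pi/4))^2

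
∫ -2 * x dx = -x^2 + C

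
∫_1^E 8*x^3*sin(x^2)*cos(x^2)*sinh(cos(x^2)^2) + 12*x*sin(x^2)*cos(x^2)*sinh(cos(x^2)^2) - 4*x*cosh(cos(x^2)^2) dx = -(3 + 2*exp(2))*cosh(cos(exp(2))^2) + 5*cosh(cos(1)^2)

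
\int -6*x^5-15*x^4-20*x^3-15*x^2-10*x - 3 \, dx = -x^6 - 3*x^5 - 5*x^4 - 5*x^3 - 5*x^2 - 3*x + C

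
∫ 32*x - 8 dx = 16*x^2 - 8*x + C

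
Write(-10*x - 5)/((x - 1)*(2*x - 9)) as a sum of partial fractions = -100/(7*(2*x - 9)) + 15/(7*(x - 1))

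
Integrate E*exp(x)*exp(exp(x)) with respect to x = exp(exp(x) + 1) + C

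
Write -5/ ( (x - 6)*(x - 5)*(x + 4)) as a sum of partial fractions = -1/(18*(x + 4)) + 5/(9*(x - 5)) - 1/(2*(x - 6))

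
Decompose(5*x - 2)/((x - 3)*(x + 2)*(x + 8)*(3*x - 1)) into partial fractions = 9/(1400*(3*x - 1)) + 7/(275*(x + 8)) - 2/(35*(x + 2)) + 13/(440*(x - 3))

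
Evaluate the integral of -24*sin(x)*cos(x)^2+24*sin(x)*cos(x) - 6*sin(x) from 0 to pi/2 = -2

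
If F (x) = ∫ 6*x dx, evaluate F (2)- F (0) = 12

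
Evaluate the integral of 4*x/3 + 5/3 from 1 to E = -7/3 + E*(5 + 2*E)/3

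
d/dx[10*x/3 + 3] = 10/3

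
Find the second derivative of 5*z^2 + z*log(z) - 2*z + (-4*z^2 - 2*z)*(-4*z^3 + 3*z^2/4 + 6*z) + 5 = (320*z^4 + 60*z^3 - 153*z^2 - 14*z + 1)/z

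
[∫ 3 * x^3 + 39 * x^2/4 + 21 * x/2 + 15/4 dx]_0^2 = 133/2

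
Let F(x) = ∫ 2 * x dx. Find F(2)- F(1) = 3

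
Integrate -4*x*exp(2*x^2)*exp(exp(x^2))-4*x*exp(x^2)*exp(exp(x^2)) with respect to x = -2*exp(x^2 + exp(x^2)) + C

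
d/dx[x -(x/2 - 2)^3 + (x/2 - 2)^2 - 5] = -3*x^2/8 + 7*x/2 - 7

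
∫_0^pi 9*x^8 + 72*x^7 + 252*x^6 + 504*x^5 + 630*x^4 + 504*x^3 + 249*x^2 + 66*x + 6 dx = -(1 + pi)^3 + (1 + pi)^9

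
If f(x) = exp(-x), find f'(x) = -exp(-x)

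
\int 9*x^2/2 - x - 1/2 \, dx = 3*x^3/2 - x^2/2 - x/2 + C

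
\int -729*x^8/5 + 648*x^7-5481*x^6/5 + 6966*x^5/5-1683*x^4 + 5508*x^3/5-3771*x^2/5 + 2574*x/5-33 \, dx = -81*x^9/5 + 81*x^8 - 783*x^7/5 + 1161*x^6/5 - 1683*x^5/5 + 1377*x^4/5 - 1257*x^3/5 + 1287*x^2/5 - 33*x + C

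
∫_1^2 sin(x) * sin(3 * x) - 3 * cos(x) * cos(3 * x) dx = -sin(8)/2 + sin(2)/2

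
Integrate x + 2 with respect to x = x^2/2 + 2*x + C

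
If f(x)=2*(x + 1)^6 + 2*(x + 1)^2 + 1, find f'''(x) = 240*x^3 + 720*x^2 + 720*x + 240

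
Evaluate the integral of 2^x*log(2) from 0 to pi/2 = -1 + 2^(pi/2)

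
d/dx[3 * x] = 3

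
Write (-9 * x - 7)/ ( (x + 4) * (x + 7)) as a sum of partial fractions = -56/(3*(x + 7)) + 29/(3*(x + 4))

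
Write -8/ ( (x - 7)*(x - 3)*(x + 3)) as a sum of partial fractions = -2/(15*(x + 3)) + 1/(3*(x - 3)) - 1/(5*(x - 7))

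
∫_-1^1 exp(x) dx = E - exp(-1)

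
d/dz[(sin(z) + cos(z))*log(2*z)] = sqrt(2)*(z*log(z)*cos(z + pi/4) + z*log(2)*cos(z + pi/4) + sin(z + pi/4))/z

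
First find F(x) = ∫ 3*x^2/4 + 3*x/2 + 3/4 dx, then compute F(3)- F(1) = 14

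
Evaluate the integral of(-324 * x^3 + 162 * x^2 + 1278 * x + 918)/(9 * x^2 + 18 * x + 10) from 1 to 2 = -log(37) + log(82) + 36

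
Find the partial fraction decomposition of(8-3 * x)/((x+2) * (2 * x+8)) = -5/(x + 4) + 7/(2*(x + 2))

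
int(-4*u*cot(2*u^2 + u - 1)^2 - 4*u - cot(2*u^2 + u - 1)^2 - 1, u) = cot(2*u^2 + u - 1) + C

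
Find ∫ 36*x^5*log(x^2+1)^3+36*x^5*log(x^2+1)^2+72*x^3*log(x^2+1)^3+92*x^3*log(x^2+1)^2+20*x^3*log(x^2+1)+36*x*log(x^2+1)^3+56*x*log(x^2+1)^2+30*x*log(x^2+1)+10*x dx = (x^2 + 1)*(6*(x^2 + 1)^2*log(x^2 + 1)^2 + 5*(x^2 + 1)*log(x^2 + 1) + 5)*log(x^2 + 1) + C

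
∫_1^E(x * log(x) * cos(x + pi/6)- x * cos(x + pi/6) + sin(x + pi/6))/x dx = sin(pi/6 + 1)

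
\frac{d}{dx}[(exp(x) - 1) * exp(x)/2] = exp(2*x) - exp(x)/2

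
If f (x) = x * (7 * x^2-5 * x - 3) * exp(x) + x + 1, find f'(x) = 7*x^3*exp(x) + 16*x^2*exp(x) - 13*x*exp(x) - 3*exp(x) + 1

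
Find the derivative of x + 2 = 1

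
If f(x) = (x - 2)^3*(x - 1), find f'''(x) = 24*x - 42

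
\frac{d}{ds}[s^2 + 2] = 2*s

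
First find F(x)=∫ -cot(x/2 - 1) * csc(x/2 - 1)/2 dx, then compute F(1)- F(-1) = -csc(1/2) + csc(3/2)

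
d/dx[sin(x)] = cos(x)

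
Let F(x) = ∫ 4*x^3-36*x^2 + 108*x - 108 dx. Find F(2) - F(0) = -80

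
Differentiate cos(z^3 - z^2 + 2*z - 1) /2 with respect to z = (-3*z^2/2 + z - 1)*sin(z^3 - z^2 + 2*z - 1)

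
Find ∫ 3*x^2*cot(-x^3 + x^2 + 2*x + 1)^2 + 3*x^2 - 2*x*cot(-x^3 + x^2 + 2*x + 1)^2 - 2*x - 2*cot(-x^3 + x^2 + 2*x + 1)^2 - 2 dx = cot(-x^3 + x^2 + 2*x + 1) + C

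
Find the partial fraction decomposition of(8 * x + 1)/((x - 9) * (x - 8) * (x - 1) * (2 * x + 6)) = 23/(1056*(x + 3)) + 9/(448*(x - 1)) - 65/(154*(x - 8)) + 73/(192*(x - 9))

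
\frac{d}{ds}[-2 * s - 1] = -2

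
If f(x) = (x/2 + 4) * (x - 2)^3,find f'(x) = 2*x^3 + 3*x^2 - 36*x + 44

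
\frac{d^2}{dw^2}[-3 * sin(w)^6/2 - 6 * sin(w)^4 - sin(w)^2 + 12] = 54*sin(w)^6 + 51*sin(w)^4 - 68*sin(w)^2 - 2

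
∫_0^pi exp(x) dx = -1 + exp(pi)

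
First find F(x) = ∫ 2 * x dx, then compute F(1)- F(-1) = 0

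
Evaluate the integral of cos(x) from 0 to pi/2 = 1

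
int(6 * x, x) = 3*x^2 + C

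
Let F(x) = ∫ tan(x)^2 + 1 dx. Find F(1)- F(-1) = 2*tan(1)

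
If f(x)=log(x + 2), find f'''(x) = 2/(x^3 + 6*x^2 + 12*x + 8)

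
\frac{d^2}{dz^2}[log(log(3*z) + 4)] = (-log(z) - 5 - log(3))/(z^2*log(z)^2 + 2*z^2*log(3)*log(z) + 8*z^2*log(z) + z^2*log(3)^2 + 8*z^2*log(3) + 16*z^2)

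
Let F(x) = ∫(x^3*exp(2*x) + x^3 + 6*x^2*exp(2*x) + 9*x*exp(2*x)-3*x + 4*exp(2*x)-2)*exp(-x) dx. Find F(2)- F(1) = -8*E - 27*exp(-2) + 8*exp(-1) + 27*exp(2)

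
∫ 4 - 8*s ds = -4*s^2 + 4*s + C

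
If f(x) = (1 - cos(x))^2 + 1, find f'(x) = 2*sin(x) - sin(2*x)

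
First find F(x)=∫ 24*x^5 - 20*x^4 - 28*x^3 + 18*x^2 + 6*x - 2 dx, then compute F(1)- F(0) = 0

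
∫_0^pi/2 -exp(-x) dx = -1 + exp(-pi/2)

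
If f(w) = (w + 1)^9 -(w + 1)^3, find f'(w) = 9*w^8 + 72*w^7 + 252*w^6 + 504*w^5 + 630*w^4 + 504*w^3 + 249*w^2 + 66*w + 6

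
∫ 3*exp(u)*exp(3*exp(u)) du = exp(3*exp(u)) + C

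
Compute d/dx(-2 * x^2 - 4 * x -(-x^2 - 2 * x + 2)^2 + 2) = -4*x^3 - 12*x^2 - 4*x + 4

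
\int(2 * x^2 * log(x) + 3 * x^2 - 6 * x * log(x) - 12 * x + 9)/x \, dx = (x - 3)^2*(log(x) + 1) + C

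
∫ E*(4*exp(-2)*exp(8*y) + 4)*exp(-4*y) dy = 2*sinh(4*y - 1) + C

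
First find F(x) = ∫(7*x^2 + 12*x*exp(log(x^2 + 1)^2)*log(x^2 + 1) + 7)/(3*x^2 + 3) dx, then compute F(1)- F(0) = 4/3 + exp(log(2)^2)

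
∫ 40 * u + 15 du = 20*u^2 + 15*u + C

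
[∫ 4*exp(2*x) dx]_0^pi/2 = 2*(-exp(-pi/2) + exp(pi/2))*exp(pi/2)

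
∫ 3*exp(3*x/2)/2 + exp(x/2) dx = (exp(x) + 2)*exp(x/2) + C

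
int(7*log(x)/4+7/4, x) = 7*x*log(x)/4 + C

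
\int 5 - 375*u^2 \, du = -125*u^3 + 5*u + C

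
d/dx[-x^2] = -2*x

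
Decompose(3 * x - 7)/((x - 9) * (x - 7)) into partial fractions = -7/(x - 7) + 10/(x - 9)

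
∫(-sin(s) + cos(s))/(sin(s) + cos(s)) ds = log(2*sin(s) + 2*cos(s)) + C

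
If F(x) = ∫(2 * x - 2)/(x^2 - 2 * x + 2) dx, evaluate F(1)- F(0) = -log(2)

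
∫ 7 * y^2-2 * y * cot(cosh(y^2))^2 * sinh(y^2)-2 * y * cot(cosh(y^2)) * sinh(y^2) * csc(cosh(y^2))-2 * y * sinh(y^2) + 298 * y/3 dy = 7*y^3/3 + 149*y^2/3 + cot(cosh(y^2)) + csc(cosh(y^2)) + C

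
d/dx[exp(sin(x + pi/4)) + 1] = exp(sin(x + pi/4))*cos(x + pi/4)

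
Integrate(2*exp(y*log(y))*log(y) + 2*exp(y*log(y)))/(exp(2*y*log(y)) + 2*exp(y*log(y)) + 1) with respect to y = 2*exp(y*log(y))/(exp(y*log(y)) + 1) + C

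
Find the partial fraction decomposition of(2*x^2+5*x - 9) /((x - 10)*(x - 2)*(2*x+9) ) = 36/(377*(2*x + 9)) - 9/(104*(x - 2)) + 241/(232*(x - 10))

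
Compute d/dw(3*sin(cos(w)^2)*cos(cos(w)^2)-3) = 3*sin(-2*w + cos(2*w) + 1)/2 - 3*sin(2*w + cos(2*w) + 1)/2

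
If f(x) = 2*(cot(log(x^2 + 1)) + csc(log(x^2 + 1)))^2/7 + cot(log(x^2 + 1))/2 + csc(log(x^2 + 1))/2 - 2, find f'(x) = -x*(7*cos(log(x^2 + 1)) + 7 + 8*cos(log(x^2 + 1))^2/sin(log(x^2 + 1)) + 16*cos(log(x^2 + 1))/sin(log(x^2 + 1)) + 8/sin(log(x^2 + 1)))/((7*x^2 + 7)*sin(log(x^2 + 1))^2)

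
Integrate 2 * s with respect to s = s^2 + C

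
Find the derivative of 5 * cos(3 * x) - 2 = -15*sin(3*x)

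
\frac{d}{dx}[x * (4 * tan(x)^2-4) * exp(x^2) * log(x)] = 4*(-4*x^2*log(x) + 2*x^2*log(x)/cos(x)^2 + 2*x*log(x)*sin(x)/cos(x)^3 - 2*log(x) + log(x)/cos(x)^2 - 2 + cos(x)^(-2))*exp(x^2)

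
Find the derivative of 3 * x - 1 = 3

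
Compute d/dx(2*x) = 2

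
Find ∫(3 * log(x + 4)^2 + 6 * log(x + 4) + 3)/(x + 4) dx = (log(x + 4) + 1)^3 + C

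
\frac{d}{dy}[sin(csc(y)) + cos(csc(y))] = -sqrt(2)*cos(y)*cos(pi/4 + 1/sin(y))/sin(y)^2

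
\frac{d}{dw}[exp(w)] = exp(w)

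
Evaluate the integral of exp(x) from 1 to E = -E + exp(E)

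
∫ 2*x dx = x^2 + C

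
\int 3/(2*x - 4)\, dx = 3*log(x - 2)/2 + C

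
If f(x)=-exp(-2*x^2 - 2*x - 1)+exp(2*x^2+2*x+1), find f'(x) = (4*x*exp(4*x^2 + 4*x + 2) + 4*x + 2*exp(4*x^2 + 4*x + 2) + 2)*exp(-2*x^2 - 2*x - 1)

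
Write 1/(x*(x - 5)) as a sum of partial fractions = 1/(5*(x - 5)) - 1/(5*x)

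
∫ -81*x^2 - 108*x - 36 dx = -27*x^3 - 54*x^2 - 36*x + C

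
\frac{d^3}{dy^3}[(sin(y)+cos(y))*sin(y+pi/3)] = -4*sqrt(2)*cos(2*y + pi/12)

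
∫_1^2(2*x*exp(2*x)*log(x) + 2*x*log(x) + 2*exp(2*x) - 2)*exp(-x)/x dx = 2*(-exp(-2) + exp(2))*log(2)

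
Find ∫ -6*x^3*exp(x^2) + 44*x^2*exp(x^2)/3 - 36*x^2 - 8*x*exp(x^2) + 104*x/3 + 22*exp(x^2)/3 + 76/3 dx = -(4*x + exp(x^2) + 4)*(9*x^2 - 22*x + 3)/3 + C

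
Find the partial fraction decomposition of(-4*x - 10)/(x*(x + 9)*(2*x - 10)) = 13/(126*(x + 9)) - 3/(14*(x - 5)) + 1/(9*x)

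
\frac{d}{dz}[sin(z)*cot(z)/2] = -sin(z)/2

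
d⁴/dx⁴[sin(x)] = sin(x)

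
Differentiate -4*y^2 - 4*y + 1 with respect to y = -8*y - 4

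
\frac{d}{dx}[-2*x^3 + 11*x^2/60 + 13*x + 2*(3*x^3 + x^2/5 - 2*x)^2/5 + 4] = 108*x^5/5 + 12*x^4/5 - 2392*x^3/125 - 174*x^2/25 + 107*x/30 + 13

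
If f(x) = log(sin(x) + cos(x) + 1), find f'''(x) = (cos(2*x) + 3*sqrt(2)*cos(x + pi/4))/(2*(sqrt(2)*sin(x)^2*cos(x + pi/4) + sin(x)^2 + 2*sin(x)*cos(x) + sqrt(2)*sin(x)*cos(x + pi/4) + 3*sin(x) + 2*cos(x) + 2))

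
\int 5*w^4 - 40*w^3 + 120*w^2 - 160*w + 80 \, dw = w^5 - 10*w^4 + 40*w^3 - 80*w^2 + 80*w + C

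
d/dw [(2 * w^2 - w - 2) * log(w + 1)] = (4*w^2*log(w + 1) + 2*w^2 + 3*w*log(w + 1) - w - log(w + 1) - 2)/(w + 1)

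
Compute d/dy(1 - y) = -1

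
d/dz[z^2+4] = 2*z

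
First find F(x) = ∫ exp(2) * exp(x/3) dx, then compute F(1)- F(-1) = -3*exp(5/3) + 3*exp(7/3)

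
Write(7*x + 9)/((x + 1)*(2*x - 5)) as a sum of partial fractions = 53/(7*(2*x - 5)) - 2/(7*(x + 1))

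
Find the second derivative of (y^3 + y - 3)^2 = 30*y^4 + 24*y^2 - 36*y + 2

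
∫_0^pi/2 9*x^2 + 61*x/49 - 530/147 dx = -265*pi/147 + 61*pi^2/392 + 3*pi^3/8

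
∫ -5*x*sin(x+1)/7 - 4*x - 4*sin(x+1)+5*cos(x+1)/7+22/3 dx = -2*x^2 + 22*x/3 + (5*x/7 + 4)*cos(x + 1) + C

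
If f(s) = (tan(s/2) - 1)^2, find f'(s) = (sin(s/2)/cos(s/2) - 1)/cos(s/2)^2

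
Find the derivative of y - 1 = 1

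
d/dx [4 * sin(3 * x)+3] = 12*cos(3*x)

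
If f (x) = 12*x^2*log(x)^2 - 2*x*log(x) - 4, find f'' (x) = (24*x*log(x)^2 + 72*x*log(x) + 24*x - 2)/x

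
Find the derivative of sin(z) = cos(z)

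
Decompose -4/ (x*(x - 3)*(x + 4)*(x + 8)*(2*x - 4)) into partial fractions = -1/(1760*(x + 8)) + 1/(336*(x + 4)) + 1/(60*(x - 2)) - 2/(231*(x - 3)) - 1/(96*x)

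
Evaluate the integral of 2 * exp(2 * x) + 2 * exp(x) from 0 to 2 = -4 + (1 + exp(2))^2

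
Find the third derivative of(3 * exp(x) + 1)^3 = 729*exp(3*x) + 216*exp(2*x) + 9*exp(x)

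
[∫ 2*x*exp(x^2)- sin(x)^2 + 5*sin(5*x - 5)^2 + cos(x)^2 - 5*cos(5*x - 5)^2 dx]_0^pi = -1 + exp(pi^2)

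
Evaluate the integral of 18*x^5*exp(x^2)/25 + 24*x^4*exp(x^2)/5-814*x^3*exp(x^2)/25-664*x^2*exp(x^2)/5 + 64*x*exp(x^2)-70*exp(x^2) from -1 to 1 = -676*E/5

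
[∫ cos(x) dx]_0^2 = sin(2)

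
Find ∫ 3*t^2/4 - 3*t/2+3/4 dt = t^3/4 - 3*t^2/4 + 3*t/4 + C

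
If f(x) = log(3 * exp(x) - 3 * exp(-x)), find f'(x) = (exp(2*x) + 1)/(exp(2*x) - 1)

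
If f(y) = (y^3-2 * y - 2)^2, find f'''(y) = 120*y^3 - 96*y - 24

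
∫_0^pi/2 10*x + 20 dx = -20 + 5*(pi/2 + 2)^2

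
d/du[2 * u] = 2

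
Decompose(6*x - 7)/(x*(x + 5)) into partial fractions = 37/(5*(x + 5)) - 7/(5*x)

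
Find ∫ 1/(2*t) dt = log(3*t)/2 + C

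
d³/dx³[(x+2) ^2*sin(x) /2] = -x^2*cos(x)/2 - 3*x*sin(x) - 2*x*cos(x) - 6*sin(x) + cos(x)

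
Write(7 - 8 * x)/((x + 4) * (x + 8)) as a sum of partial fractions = -71/(4*(x + 8)) + 39/(4*(x + 4))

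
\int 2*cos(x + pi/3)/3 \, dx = 2*sin(x + pi/3)/3 + C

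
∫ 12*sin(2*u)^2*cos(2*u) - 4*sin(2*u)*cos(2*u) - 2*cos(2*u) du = -(sin(2*u) + cos(4*u))*sin(2*u) + C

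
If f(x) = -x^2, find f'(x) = -2*x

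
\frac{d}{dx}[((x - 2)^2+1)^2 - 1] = 4*x^3 - 24*x^2 + 52*x - 40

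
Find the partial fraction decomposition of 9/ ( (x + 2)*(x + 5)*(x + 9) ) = 9/(28*(x + 9)) - 3/(4*(x + 5)) + 3/(7*(x + 2))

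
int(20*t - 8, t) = 10*t^2 - 8*t + C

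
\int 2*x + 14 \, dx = x^2 + 14*x + C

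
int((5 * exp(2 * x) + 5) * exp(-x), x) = 10*sinh(x) + C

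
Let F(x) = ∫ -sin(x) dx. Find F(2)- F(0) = -1 + cos(2)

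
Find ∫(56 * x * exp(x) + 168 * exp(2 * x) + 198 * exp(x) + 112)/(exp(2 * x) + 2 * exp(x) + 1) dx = 2*(28*x - 41)*(3*exp(x) + 2)/(exp(x) + 1) + C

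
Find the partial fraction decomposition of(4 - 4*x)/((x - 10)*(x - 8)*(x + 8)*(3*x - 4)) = -9/(3640*(3*x - 4)) - 1/(224*(x + 8)) + 7/(160*(x - 8)) - 1/(26*(x - 10))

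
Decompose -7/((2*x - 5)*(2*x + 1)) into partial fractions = 7/(6*(2*x + 1)) - 7/(6*(2*x - 5))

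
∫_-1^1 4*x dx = 0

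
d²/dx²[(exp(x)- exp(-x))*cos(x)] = -2*(exp(2*x) + 1)*exp(-x)*sin(x)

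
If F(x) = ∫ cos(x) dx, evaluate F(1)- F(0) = sin(1)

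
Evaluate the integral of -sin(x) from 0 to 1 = -1 + cos(1)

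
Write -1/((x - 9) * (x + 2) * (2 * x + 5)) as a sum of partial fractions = -4/(23*(2*x + 5)) + 1/(11*(x + 2)) - 1/(253*(x - 9))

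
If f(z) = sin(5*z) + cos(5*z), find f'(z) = -5*sin(5*z) + 5*cos(5*z)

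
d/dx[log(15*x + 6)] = 5/(5*x + 2)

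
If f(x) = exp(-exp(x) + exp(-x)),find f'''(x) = (-exp(6*x) + 3*exp(5*x) - 4*exp(4*x) - 4*exp(2*x) - 3*exp(x) - 1)*exp(-3*x - exp(x) + exp(-x))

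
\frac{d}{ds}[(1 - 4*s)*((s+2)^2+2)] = -12*s^2 - 30*s - 20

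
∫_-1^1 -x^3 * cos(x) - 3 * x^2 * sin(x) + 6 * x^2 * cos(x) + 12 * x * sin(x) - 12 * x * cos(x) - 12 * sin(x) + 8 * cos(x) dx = 28*sin(1)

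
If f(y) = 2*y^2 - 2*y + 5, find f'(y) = 4*y - 2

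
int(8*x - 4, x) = 4*x^2 - 4*x + C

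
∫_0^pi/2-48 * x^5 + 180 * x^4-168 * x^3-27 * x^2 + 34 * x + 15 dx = -pi^2 - 1 - (-3*pi/2 - 1 + pi^2/2)^3 + 3*pi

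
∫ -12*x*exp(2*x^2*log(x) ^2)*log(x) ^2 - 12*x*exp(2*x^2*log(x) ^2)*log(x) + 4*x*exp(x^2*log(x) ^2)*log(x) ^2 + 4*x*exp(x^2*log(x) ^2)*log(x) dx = (2 - 3*exp(x^2*log(x)^2))*exp(x^2*log(x)^2) + C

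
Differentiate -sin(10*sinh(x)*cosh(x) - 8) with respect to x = -10*cos(2*(5*sinh(x)*cosh(x) - 4))*cosh(2*x)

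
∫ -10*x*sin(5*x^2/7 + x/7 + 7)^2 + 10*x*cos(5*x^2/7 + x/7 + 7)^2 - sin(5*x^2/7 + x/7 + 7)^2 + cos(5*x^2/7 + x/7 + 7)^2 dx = 7*sin(10*x^2/7 + 2*x/7 + 14)/2 + C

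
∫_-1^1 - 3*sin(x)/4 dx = 0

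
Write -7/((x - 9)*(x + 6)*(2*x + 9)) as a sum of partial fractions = 28/(81*(2*x + 9)) - 7/(45*(x + 6)) - 7/(405*(x - 9))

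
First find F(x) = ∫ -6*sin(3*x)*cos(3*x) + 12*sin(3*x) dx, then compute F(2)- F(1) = -(-2 + cos(3))^2 + (-2 + cos(6))^2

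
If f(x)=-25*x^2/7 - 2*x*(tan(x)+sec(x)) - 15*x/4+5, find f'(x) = -2*x*tan(x)^2 - 2*x*tan(x)*sec(x) - 64*x/7 - 2*tan(x) - 2*sec(x) - 15/4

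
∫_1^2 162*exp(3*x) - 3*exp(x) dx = -54*exp(3) - 3*exp(2) + 3*E + 54*exp(6)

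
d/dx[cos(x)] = -sin(x)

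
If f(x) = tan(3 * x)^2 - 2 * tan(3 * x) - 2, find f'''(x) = 648*tan(3*x)^5 - 324*tan(3*x)^4 + 1080*tan(3*x)^3 - 432*tan(3*x)^2 + 432*tan(3*x) - 108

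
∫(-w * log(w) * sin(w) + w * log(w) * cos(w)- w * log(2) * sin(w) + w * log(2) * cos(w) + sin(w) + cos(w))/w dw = sqrt(2)*log(2*w)*sin(w + pi/4) + C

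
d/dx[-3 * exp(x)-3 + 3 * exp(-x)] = (-3*exp(2*x) - 3)*exp(-x)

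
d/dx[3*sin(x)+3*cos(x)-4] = -3*sin(x) + 3*cos(x)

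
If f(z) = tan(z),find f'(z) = cos(z)^(-2)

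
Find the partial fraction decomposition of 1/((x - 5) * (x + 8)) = -1/(13*(x + 8)) + 1/(13*(x - 5))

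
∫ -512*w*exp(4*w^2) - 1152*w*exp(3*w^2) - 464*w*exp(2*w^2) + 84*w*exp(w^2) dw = (-64*exp(3*w^2) - 192*exp(2*w^2) - 116*exp(w^2) + 42)*exp(w^2) + C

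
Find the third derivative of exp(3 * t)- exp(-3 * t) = (27*exp(6*t) + 27)*exp(-3*t)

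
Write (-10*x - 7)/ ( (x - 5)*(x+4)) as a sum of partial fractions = -11/(3*(x + 4)) - 19/(3*(x - 5))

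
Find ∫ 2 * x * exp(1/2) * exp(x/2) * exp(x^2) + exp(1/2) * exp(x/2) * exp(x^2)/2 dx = exp(x^2 + x/2 + 1/2) + C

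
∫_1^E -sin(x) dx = cos(E) - cos(1)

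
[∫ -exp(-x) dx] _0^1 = -1 + exp(-1)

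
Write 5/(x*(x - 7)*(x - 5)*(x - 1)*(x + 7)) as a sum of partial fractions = 5/(9408*(x + 7)) + 5/(192*(x - 1)) - 1/(96*(x - 5)) + 5/(1176*(x - 7)) - 1/(49*x)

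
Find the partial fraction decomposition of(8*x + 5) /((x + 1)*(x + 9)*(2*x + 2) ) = -67/(128*(x + 9)) + 67/(128*(x + 1)) - 3/(16*(x + 1)^2)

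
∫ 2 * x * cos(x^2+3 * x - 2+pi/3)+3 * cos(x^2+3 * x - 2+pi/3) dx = sin(x^2 + 3*x - 2 + pi/3) + C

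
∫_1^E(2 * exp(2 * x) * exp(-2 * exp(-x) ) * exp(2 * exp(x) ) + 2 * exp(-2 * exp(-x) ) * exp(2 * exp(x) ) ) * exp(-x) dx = -exp(-2*exp(-1) + 2*E) + exp(-2*exp(-E) + 2*exp(E))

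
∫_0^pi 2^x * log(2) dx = -1 + 2^pi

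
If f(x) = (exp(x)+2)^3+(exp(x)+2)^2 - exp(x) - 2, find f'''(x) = 27*exp(3*x) + 56*exp(2*x) + 15*exp(x)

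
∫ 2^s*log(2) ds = 2^s + C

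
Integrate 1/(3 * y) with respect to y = log(3*y)/3 + C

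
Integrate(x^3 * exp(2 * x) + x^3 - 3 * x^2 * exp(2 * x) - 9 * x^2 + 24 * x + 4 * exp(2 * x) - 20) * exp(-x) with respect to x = 2*(x - 2)^3*sinh(x) + C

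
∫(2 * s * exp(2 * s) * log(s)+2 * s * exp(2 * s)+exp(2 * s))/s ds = (log(s) + 1)*exp(2*s) + C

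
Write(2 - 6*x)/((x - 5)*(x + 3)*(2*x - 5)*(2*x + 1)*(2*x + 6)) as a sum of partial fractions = 2/(165*(2*x + 1)) + 26/(1815*(2*x - 5)) - 179/(19360*(x + 3)) - 1/(44*(x + 3)^2) - 7/(1760*(x - 5))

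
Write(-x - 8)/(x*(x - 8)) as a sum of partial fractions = -2/(x - 8) + 1/x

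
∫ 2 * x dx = x^2 + C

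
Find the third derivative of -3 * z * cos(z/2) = -3*z*sin(z/2)/8 + 9*cos(z/2)/4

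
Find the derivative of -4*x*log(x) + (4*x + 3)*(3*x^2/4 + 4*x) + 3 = 9*x^2 + 73*x/2 - 4*log(x) + 8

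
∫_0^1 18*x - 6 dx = 3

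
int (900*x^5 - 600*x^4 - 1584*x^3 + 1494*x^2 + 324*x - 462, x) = 150*x^6 - 120*x^5 - 396*x^4 + 498*x^3 + 162*x^2 - 462*x + C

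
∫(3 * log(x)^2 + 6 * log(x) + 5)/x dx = (log(x) + 1)^3 + 2*log(x) + C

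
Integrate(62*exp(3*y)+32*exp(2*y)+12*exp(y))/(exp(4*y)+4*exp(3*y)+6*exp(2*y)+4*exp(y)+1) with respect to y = 2*(23*exp(3*y) + 38*exp(2*y) + 30*exp(y) + 8)/(exp(3*y) + 3*exp(2*y) + 3*exp(y) + 1) + C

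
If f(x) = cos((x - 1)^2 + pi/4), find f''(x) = -4*x^2*cos(x^2 - 2*x + pi/4 + 1) + 8*x*cos(x^2 - 2*x + pi/4 + 1) - 2*sin(x^2 - 2*x + pi/4 + 1) - 4*cos(x^2 - 2*x + pi/4 + 1)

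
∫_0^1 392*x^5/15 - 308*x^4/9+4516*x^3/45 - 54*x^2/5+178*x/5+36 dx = 364/5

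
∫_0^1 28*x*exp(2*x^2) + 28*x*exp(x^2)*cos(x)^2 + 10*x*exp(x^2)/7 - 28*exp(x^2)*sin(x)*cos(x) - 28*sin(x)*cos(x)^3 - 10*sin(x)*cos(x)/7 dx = -206/7 + 5*cos(1)^2/7 + 5*E/7 + 7*(cos(1)^2 + E)^2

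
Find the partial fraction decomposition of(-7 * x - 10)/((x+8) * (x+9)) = -53/(x + 9) + 46/(x + 8)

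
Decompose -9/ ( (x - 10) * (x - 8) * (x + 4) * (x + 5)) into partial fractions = 3/(65*(x + 5)) - 3/(56*(x + 4)) + 3/(104*(x - 8)) - 3/(140*(x - 10))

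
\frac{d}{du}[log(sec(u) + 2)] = tan(u)*sec(u)/(sec(u) + 2)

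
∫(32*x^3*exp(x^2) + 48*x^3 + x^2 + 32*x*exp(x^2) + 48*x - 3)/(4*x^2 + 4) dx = 6*x^2 + x/4 + 4*exp(x^2) + acot(x) + C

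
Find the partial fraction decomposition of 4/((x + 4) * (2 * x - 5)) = 8/(13*(2*x - 5)) - 4/(13*(x + 4))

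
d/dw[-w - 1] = -1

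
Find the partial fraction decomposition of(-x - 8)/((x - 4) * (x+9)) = -1/(13*(x + 9)) - 12/(13*(x - 4))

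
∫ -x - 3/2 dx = -x^2/2 - 3*x/2 + C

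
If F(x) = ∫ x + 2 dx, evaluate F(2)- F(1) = 7/2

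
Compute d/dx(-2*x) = -2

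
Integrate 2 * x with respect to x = x^2 + C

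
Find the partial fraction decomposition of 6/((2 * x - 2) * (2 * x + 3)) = -6/(5*(2*x + 3)) + 3/(5*(x - 1))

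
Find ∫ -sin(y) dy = cos(y) + C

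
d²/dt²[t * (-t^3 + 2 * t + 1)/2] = 2 - 6*t^2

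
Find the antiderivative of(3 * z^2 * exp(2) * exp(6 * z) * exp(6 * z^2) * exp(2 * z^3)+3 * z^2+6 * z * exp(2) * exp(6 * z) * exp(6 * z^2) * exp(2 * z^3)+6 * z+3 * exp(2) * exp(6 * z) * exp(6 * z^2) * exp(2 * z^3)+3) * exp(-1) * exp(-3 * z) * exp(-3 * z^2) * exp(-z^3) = 2*sinh((z + 1)^3) + C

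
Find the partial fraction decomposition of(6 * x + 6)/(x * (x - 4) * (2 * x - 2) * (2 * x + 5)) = 36/(455*(2*x + 5)) - 2/(7*(x - 1)) + 5/(52*(x - 4)) + 3/(20*x)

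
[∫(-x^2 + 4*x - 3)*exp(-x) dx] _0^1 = -1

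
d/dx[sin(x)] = cos(x)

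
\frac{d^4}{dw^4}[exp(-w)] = exp(-w)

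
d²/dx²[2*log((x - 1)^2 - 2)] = (-4*x^2 + 8*x - 12)/(x^4 - 4*x^3 + 2*x^2 + 4*x + 1)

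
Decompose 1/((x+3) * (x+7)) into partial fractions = -1/(4*(x + 7)) + 1/(4*(x + 3))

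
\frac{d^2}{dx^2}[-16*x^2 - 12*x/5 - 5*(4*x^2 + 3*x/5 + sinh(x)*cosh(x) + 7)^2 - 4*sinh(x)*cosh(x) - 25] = -80*x^2*sinh(2*x) - 960*x^2 - 12*x*sinh(2*x) - 160*x*cosh(2*x) - 144*x - 20*(cosh(2*x) - 1)^2 - 188*sinh(2*x) - 52*cosh(2*x) - 2828/5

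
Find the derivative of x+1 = 1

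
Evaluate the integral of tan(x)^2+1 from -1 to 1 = 2*tan(1)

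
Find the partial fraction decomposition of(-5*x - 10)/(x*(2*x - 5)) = -9/(2*x - 5) + 2/x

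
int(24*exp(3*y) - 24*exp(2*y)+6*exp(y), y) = (2*exp(y) - 1)^3 + C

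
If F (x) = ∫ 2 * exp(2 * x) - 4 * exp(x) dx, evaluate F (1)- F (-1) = -(-2 + exp(-1))^2 + (-2 + E)^2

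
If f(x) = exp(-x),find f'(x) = -exp(-x)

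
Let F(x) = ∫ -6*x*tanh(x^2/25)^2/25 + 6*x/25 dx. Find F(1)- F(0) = 3*tanh(1/25)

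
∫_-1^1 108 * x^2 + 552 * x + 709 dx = 1490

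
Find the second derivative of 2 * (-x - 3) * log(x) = (6 - 2*x)/x^2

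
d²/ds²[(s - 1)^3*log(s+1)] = (6*s^3*log(s + 1) + 5*s^3 + 6*s^2*log(s + 1) - 3*s^2 - 6*s*log(s + 1) - 9*s - 6*log(s + 1) + 7)/(s^2 + 2*s + 1)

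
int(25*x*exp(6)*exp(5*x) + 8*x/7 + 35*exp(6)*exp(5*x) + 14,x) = 4*x^2/7 + 14*x + (5*x + 6)*exp(5*x + 6) + C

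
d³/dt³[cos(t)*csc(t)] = -2 - 8/tan(t)^2 - 6/tan(t)^4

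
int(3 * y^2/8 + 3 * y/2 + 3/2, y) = y^3/8 + 3*y^2/4 + 3*y/2 + C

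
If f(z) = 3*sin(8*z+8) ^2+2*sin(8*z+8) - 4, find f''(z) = -384*sin(8*z + 8)^2 - 128*sin(8*z + 8) + 384*cos(8*z + 8)^2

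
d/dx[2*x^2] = 4*x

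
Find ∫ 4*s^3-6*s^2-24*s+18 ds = s^4 - 2*s^3 - 12*s^2 + 18*s + C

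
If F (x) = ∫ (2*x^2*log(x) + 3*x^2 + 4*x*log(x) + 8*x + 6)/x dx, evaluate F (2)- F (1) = 7 + 18*log(2)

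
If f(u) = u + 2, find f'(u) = 1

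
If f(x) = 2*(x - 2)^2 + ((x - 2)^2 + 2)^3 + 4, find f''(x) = 30*x^4 - 240*x^3 + 792*x^2 - 1248*x + 796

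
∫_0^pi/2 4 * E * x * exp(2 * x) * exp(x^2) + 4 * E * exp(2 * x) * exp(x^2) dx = -2*E + 2*exp((1 + pi/2)^2)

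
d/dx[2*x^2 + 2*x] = 4*x + 2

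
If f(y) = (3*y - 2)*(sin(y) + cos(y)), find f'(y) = -3*y*sin(y) + 3*y*cos(y) + 5*sin(y) + cos(y)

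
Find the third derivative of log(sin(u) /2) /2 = cos(u)/sin(u)^3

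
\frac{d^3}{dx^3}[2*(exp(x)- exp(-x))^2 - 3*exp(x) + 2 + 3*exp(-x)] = (16*exp(4*x) - 3*exp(3*x) - 3*exp(x) - 16)*exp(-2*x)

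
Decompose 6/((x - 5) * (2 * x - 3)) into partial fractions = -12/(7*(2*x - 3)) + 6/(7*(x - 5))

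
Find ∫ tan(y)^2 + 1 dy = tan(y) + C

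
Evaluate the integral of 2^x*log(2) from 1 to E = -2 + 2^E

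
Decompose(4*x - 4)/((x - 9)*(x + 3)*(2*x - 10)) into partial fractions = -1/(12*(x + 3)) - 1/(4*(x - 5)) + 1/(3*(x - 9))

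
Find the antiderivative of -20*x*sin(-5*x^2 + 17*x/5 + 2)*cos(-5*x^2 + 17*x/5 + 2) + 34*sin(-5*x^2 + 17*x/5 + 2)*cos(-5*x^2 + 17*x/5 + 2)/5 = sin(-5*x^2 + 17*x/5 + 2)^2 + C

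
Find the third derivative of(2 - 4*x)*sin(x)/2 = 2*x*cos(x) + 6*sin(x) - cos(x)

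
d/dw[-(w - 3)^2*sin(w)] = -w^2*cos(w) - 2*w*sin(w) + 6*w*cos(w) + 6*sin(w) - 9*cos(w)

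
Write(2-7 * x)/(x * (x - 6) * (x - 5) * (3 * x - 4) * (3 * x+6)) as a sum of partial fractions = -9/(280*(3*x - 4)) + 1/(210*(x + 2)) + 1/(35*(x - 5)) - 5/(252*(x - 6)) - 1/(360*x)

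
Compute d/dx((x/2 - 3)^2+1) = x/2 - 3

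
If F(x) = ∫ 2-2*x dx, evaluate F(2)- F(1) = -1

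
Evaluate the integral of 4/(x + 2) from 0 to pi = -4*log(2) + 4*log(2 + pi)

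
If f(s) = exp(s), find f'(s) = exp(s)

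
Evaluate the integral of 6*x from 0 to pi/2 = 3*pi^2/4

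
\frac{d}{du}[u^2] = 2*u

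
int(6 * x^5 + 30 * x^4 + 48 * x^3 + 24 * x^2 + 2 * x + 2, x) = x^6 + 6*x^5 + 12*x^4 + 8*x^3 + x^2 + 2*x + C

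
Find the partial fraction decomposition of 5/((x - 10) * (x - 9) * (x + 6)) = 1/(48*(x + 6)) - 1/(3*(x - 9)) + 5/(16*(x - 10))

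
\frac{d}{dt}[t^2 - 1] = 2*t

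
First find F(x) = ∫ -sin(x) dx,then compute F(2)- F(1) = -cos(1) + cos(2)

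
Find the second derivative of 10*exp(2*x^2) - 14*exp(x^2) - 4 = 160*x^2*exp(2*x^2) - 56*x^2*exp(x^2) + 40*exp(2*x^2) - 28*exp(x^2)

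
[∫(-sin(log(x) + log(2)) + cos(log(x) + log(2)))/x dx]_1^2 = -cos(log(2)) - sin(log(2)) + cos(log(4)) + sin(log(4))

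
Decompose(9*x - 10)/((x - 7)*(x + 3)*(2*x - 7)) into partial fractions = -86/(91*(2*x - 7)) - 37/(130*(x + 3)) + 53/(70*(x - 7))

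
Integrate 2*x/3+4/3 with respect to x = x^2/3 + 4*x/3 + C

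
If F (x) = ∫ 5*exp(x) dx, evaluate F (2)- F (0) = -5 + 5*exp(2)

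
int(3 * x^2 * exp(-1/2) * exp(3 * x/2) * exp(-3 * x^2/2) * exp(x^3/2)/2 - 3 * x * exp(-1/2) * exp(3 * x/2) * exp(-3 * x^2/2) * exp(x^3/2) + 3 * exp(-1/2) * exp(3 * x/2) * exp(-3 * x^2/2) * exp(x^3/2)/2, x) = exp((x - 1)^3/2) + C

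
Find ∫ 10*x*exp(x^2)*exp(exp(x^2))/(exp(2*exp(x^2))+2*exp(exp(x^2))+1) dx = (8*exp(exp(x^2)) + 3)/(exp(exp(x^2)) + 1) + C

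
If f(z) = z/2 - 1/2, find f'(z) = 1/2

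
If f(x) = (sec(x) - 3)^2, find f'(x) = 2*(-3 + 1/cos(x))*sin(x)/cos(x)^2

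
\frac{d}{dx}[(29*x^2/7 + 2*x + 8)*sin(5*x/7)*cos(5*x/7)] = 145*x^2*cos(10*x/7)/49 + 29*x*sin(10*x/7)/7 + 10*x*cos(10*x/7)/7 + sin(10*x/7) + 40*cos(10*x/7)/7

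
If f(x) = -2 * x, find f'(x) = -2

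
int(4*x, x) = 2*x^2 + C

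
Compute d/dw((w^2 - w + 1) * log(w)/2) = (2*w^2*log(w) + w^2 - w*log(w) - w + 1)/(2*w)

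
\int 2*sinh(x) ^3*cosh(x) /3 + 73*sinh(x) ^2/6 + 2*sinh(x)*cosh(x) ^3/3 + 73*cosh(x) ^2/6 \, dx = (sinh(2*x) + 73)*sinh(2*x)/12 + C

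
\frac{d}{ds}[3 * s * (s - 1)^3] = 12*s^3 - 27*s^2 + 18*s - 3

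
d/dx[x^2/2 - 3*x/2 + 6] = x - 3/2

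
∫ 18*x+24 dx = 9*x^2 + 24*x + C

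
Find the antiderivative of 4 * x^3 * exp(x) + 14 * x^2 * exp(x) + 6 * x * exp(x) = 2*(2*x^3 + x^2 + x - 1)*exp(x) + C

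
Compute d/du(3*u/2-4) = 3/2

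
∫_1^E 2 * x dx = -1 + exp(2)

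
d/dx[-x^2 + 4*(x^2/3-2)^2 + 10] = 16*x^3/9 - 38*x/3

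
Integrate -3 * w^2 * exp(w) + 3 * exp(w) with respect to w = 3*(-w^2 + 2*w - 1)*exp(w) + C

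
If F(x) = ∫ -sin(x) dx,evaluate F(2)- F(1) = -cos(1) + cos(2)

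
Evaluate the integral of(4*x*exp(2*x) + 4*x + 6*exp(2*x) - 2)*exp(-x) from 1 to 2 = -6*E - 10*exp(-2) + 6*exp(-1) + 10*exp(2)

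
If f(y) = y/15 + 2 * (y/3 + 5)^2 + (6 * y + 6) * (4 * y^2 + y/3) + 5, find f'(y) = 72*y^2 + 472*y/9 + 131/15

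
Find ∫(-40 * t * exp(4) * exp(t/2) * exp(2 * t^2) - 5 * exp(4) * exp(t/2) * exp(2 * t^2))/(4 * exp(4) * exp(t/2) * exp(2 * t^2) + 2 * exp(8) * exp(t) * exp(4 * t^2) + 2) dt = (2 - 3*exp(2*t^2 + t/2 + 4))/(exp(2*t^2 + t/2 + 4) + 1) + C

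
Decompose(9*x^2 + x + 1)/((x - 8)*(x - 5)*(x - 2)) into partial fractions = 13/(6*(x - 2)) - 77/(3*(x - 5)) + 65/(2*(x - 8))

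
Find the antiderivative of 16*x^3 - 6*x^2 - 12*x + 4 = 4*x^4 - 2*x^3 - 6*x^2 + 4*x + C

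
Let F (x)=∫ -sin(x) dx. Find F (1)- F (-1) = 0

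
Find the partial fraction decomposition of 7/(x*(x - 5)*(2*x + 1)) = 28/(11*(2*x + 1)) + 7/(55*(x - 5)) - 7/(5*x)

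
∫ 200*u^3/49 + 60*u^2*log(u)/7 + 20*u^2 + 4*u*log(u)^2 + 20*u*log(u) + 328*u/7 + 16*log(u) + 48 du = -20*u^2/7 - 4*u*log(u) - 8*u + 2*(5*u^2 + 7*u*log(u) + 14*u + 35)^2/49 + C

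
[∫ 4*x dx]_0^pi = 2*pi^2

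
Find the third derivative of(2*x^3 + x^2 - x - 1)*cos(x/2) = x^3*sin(x/2)/4 + x^2*sin(x/2)/8 - 9*x^2*cos(x/2)/2 - 145*x*sin(x/2)/8 - 3*x*cos(x/2)/2 - 25*sin(x/2)/8 + 51*cos(x/2)/4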